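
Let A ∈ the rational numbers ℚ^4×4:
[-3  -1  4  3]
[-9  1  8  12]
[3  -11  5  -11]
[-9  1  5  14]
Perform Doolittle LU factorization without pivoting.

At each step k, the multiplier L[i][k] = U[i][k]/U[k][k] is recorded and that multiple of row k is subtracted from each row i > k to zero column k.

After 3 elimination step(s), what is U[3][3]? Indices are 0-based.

k=0: U[0][0]=-3
  eliminate (1,0): mult=3, new row 1: (0, 4, -4, 3); set L[1][0]=3
  eliminate (2,0): mult=-1, new row 2: (0, -12, 9, -8); set L[2][0]=-1
  eliminate (3,0): mult=3, new row 3: (0, 4, -7, 5); set L[3][0]=3
k=1: U[1][1]=4
  eliminate (2,1): mult=-3, new row 2: (0, 0, -3, 1); set L[2][1]=-3
  eliminate (3,1): mult=1, new row 3: (0, 0, -3, 2); set L[3][1]=1
k=2: U[2][2]=-3
  eliminate (3,2): mult=1, new row 3: (0, 0, 0, 1); set L[3][2]=1

U[3][3] = 1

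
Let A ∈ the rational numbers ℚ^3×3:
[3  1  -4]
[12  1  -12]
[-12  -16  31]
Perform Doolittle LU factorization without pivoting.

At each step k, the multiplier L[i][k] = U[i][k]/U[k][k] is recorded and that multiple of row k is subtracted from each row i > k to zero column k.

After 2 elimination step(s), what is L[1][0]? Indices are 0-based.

Step 1: pivot at (0,0) is 3.
  row1 ← row1 − (4)·row0  ⇒  L[1][0]=4, U row1=(0, -3, 4)
  row2 ← row2 − (-4)·row0  ⇒  L[2][0]=-4, U row2=(0, -12, 15)
Step 2: pivot at (1,1) is -3.
  row2 ← row2 − (4)·row1  ⇒  L[2][1]=4, U row2=(0, 0, -1)

L[1][0] = 4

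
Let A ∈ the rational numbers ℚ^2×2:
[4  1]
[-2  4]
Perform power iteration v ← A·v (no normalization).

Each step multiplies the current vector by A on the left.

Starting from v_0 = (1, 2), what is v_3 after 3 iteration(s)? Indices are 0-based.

v_0 = (1, 2).
v_1 = A·v_0 = (6, 6).
v_2 = A·v_1 = (30, 12).
v_3 = A·v_2 = (132, -12).

v_3 = (132, -12)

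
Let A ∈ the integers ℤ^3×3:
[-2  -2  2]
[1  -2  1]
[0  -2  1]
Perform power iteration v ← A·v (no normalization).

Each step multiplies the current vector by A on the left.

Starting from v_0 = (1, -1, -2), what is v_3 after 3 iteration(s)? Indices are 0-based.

v_3 = (-4, 16, 10)

v_0 = (1, -1, -2).
v_1 = A·v_0 = (-4, 1, 0).
v_2 = A·v_1 = (6, -6, -2).
v_3 = A·v_2 = (-4, 16, 10).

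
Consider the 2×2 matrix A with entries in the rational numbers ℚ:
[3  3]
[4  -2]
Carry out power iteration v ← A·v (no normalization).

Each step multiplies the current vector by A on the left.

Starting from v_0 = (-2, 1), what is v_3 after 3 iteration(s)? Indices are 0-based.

v_0 = (-2, 1).
v_1 = A·v_0 = (-3, -10).
v_2 = A·v_1 = (-39, 8).
v_3 = A·v_2 = (-93, -172).

v_3 = (-93, -172)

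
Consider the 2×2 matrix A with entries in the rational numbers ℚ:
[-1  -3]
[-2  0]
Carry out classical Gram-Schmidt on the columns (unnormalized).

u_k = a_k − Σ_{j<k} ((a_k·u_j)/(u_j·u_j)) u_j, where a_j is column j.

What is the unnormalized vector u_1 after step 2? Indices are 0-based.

u_1 = (-12/5, 6/5)

Step 1: u_0 = a_0 = (-1, -2).
Step 2: u_1 = a_1 − (3/5)·u_0 = (-12/5, 6/5).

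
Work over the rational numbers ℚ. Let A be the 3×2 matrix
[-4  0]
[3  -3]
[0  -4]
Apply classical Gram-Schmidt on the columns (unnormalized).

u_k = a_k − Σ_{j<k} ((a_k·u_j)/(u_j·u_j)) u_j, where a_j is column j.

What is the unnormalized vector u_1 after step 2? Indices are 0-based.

Step 1: u_0 = a_0 = (-4, 3, 0).
Step 2: u_1 = a_1 − (-9/25)·u_0 = (-36/25, -48/25, -4).

u_1 = (-36/25, -48/25, -4)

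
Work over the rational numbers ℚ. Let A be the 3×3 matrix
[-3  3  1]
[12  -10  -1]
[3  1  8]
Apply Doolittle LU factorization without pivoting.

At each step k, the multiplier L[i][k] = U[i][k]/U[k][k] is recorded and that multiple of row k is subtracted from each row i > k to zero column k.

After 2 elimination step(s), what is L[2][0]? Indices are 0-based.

Step 1: pivot at (0,0) is -3.
  row1 ← row1 − (-4)·row0  ⇒  L[1][0]=-4, U row1=(0, 2, 3)
  row2 ← row2 − (-1)·row0  ⇒  L[2][0]=-1, U row2=(0, 4, 9)
Step 2: pivot at (1,1) is 2.
  row2 ← row2 − (2)·row1  ⇒  L[2][1]=2, U row2=(0, 0, 3)

L[2][0] = -1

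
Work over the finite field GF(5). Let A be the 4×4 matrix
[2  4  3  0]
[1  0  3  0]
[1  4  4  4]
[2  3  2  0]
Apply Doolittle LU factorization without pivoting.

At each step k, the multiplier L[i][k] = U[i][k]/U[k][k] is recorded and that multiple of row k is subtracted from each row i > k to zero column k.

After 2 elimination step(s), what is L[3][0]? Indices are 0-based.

L[3][0] = 1

Step 1: pivot at (0,0) is 2.
  row1 ← row1 − (3)·row0  ⇒  L[1][0]=3, U row1=(0, 3, 4, 0)
  row2 ← row2 − (3)·row0  ⇒  L[2][0]=3, U row2=(0, 2, 0, 4)
  row3 ← row3 − (1)·row0  ⇒  L[3][0]=1, U row3=(0, 4, 4, 0)
Step 2: pivot at (1,1) is 3.
  row2 ← row2 − (4)·row1  ⇒  L[2][1]=4, U row2=(0, 0, 4, 4)
  row3 ← row3 − (3)·row1  ⇒  L[3][1]=3, U row3=(0, 0, 2, 0)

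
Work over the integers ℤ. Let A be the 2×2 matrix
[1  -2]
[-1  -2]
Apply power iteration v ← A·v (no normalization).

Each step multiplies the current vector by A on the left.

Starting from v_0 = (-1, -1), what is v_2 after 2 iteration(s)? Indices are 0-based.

v_2 = (-5, -7)

v_0 = (-1, -1).
v_1 = A·v_0 = (1, 3).
v_2 = A·v_1 = (-5, -7).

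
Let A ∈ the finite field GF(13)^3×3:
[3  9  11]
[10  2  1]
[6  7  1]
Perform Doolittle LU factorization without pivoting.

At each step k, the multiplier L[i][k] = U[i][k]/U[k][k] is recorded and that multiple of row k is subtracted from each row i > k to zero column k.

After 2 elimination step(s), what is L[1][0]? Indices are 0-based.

[col 0] pivot 3
  R1 -= 12*R0 → (0, 11, 12)  (L[1][0] := 12)
  R2 -= 2*R0 → (0, 2, 5)  (L[2][0] := 2)
[col 1] pivot 11
  R2 -= 12*R1 → (0, 0, 4)  (L[2][1] := 12)

L[1][0] = 12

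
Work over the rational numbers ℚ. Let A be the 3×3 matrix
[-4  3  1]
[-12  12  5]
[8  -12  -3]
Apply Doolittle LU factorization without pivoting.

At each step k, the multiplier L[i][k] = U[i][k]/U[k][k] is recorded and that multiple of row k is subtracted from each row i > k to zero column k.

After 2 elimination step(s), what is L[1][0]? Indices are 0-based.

L[1][0] = 3

[col 0] pivot -4
  R1 -= 3*R0 → (0, 3, 2)  (L[1][0] := 3)
  R2 -= -2*R0 → (0, -6, -1)  (L[2][0] := -2)
[col 1] pivot 3
  R2 -= -2*R1 → (0, 0, 3)  (L[2][1] := -2)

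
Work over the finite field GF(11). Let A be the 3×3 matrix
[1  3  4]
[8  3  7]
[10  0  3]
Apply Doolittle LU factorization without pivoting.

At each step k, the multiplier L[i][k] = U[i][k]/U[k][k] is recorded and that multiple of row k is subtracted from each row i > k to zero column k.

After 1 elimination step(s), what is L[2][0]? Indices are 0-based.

L[2][0] = 10

k=0: U[0][0]=1
  eliminate (1,0): mult=8, new row 1: (0, 1, 8); set L[1][0]=8
  eliminate (2,0): mult=10, new row 2: (0, 3, 7); set L[2][0]=10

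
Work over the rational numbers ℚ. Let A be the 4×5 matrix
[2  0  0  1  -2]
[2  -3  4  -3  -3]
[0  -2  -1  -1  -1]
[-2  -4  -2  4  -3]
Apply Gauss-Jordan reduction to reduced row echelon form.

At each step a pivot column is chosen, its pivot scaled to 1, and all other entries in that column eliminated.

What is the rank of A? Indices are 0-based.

rank = 4

[1] R0 /= 2  ⇒  (1, 0, 0, 1/2, -1)
     R1 -= 2·R0  ⇒  (0, -3, 4, -4, -1)
     R3 -= -2·R0  ⇒  (0, -4, -2, 5, -5)
[2] R1 /= -3  ⇒  (0, 1, -4/3, 4/3, 1/3)
     R2 -= -2·R1  ⇒  (0, 0, -11/3, 5/3, -1/3)
     R3 -= -4·R1  ⇒  (0, 0, -22/3, 31/3, -11/3)
[3] R2 /= -11/3  ⇒  (0, 0, 1, -5/11, 1/11)
     R1 -= -4/3·R2  ⇒  (0, 1, 0, 8/11, 5/11)
     R3 -= -22/3·R2  ⇒  (0, 0, 0, 7, -3)
[4] R3 /= 7  ⇒  (0, 0, 0, 1, -3/7)
     R0 -= 1/2·R3  ⇒  (1, 0, 0, 0, -11/14)
     R1 -= 8/11·R3  ⇒  (0, 1, 0, 0, 59/77)
     R2 -= -5/11·R3  ⇒  (0, 0, 1, 0, -8/77)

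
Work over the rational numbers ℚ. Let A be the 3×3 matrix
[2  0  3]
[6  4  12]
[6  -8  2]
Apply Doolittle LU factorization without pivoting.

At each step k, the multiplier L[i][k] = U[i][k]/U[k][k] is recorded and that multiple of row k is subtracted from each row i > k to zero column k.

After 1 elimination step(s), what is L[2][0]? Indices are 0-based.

[col 0] pivot 2
  R1 -= 3*R0 → (0, 4, 3)  (L[1][0] := 3)
  R2 -= 3*R0 → (0, -8, -7)  (L[2][0] := 3)

L[2][0] = 3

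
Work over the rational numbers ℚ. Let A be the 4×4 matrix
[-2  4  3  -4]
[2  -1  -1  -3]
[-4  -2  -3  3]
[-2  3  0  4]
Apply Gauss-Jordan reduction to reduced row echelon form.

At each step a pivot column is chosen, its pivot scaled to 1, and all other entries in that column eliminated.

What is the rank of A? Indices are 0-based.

pivot(0,0)=-2: scale R0 → (1, -2, -3/2, 2)
  clear (1,0): R1 −= (2)R0 → (0, 3, 2, -7)
  clear (2,0): R2 −= (-4)R0 → (0, -10, -9, 11)
  clear (3,0): R3 −= (-2)R0 → (0, -1, -3, 8)
pivot(1,1)=3: scale R1 → (0, 1, 2/3, -7/3)
  clear (0,1): R0 −= (-2)R1 → (1, 0, -1/6, -8/3)
  clear (2,1): R2 −= (-10)R1 → (0, 0, -7/3, -37/3)
  clear (3,1): R3 −= (-1)R1 → (0, 0, -7/3, 17/3)
pivot(2,2)=-7/3: scale R2 → (0, 0, 1, 37/7)
  clear (0,2): R0 −= (-1/6)R2 → (1, 0, 0, -25/14)
  clear (1,2): R1 −= (2/3)R2 → (0, 1, 0, -41/7)
  clear (3,2): R3 −= (-7/3)R2 → (0, 0, 0, 18)
pivot(3,3)=18: scale R3 → (0, 0, 0, 1)
  clear (0,3): R0 −= (-25/14)R3 → (1, 0, 0, 0)
  clear (1,3): R1 −= (-41/7)R3 → (0, 1, 0, 0)
  clear (2,3): R2 −= (37/7)R3 → (0, 0, 1, 0)

rank = 4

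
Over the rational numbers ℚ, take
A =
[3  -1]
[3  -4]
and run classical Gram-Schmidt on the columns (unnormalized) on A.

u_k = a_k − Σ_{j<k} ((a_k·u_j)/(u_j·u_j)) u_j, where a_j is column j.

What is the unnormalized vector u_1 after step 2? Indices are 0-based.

Step 1: u_0 = a_0 = (3, 3).
Step 2: u_1 = a_1 − (-5/6)·u_0 = (3/2, -3/2).

u_1 = (3/2, -3/2)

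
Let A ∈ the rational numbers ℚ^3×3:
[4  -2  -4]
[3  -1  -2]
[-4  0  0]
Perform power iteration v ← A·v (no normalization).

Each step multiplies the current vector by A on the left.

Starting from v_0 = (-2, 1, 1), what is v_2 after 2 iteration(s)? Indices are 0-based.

v_2 = (-70, -49, 56)

v_0 = (-2, 1, 1).
v_1 = A·v_0 = (-14, -9, 8).
v_2 = A·v_1 = (-70, -49, 56).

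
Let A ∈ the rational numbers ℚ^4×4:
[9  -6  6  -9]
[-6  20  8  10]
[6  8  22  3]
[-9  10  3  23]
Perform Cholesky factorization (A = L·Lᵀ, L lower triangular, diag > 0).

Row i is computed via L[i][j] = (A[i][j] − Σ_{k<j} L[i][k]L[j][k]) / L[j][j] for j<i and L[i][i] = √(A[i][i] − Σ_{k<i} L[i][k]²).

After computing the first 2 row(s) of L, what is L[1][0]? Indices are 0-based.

Step 1: L[0][0] = √(9) = 3.
  L[1][0] = (-6) / L[0][0] = -2.
Step 2: L[1][1] = √(16) = 4.

L[1][0] = -2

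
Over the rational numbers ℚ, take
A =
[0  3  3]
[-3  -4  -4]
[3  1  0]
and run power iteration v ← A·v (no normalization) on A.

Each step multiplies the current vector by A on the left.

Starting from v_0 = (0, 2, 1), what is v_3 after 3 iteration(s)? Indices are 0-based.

v_3 = (84, -22, -77)

v_0 = (0, 2, 1).
v_1 = A·v_0 = (9, -12, 2).
v_2 = A·v_1 = (-30, 13, 15).
v_3 = A·v_2 = (84, -22, -77).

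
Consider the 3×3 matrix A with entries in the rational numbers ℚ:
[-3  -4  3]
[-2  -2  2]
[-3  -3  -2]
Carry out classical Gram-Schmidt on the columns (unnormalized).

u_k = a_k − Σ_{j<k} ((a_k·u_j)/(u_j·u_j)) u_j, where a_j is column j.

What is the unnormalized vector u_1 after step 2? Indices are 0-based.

Step 1: u_0 = a_0 = (-3, -2, -3).
Step 2: u_1 = a_1 − (25/22)·u_0 = (-13/22, 3/11, 9/22).

u_1 = (-13/22, 3/11, 9/22)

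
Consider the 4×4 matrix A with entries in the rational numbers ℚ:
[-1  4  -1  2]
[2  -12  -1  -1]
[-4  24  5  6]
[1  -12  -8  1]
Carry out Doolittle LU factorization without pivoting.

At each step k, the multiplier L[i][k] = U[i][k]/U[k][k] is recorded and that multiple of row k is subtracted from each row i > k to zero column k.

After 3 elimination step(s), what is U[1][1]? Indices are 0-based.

Step 1: pivot at (0,0) is -1.
  row1 ← row1 − (-2)·row0  ⇒  L[1][0]=-2, U row1=(0, -4, -3, 3)
  row2 ← row2 − (4)·row0  ⇒  L[2][0]=4, U row2=(0, 8, 9, -2)
  row3 ← row3 − (-1)·row0  ⇒  L[3][0]=-1, U row3=(0, -8, -9, 3)
Step 2: pivot at (1,1) is -4.
  row2 ← row2 − (-2)·row1  ⇒  L[2][1]=-2, U row2=(0, 0, 3, 4)
  row3 ← row3 − (2)·row1  ⇒  L[3][1]=2, U row3=(0, 0, -3, -3)
Step 3: pivot at (2,2) is 3.
  row3 ← row3 − (-1)·row2  ⇒  L[3][2]=-1, U row3=(0, 0, 0, 1)

U[1][1] = -4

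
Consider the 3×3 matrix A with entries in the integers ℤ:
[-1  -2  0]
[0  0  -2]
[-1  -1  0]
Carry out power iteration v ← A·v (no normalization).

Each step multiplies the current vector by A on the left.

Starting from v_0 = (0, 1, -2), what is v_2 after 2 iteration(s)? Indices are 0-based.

v_2 = (-6, 2, -2)

v_0 = (0, 1, -2).
v_1 = A·v_0 = (-2, 4, -1).
v_2 = A·v_1 = (-6, 2, -2).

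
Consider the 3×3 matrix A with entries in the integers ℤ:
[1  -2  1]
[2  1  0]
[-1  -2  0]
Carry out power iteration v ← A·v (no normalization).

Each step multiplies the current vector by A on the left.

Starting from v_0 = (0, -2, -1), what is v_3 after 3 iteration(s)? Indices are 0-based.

v_3 = (4, 26, -19)

v_0 = (0, -2, -1).
v_1 = A·v_0 = (3, -2, 4).
v_2 = A·v_1 = (11, 4, 1).
v_3 = A·v_2 = (4, 26, -19).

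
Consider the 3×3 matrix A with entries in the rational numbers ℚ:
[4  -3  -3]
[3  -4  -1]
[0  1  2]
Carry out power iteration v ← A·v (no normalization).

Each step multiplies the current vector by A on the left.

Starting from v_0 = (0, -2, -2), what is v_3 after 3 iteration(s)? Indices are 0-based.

v_3 = (144, 102, -2)

v_0 = (0, -2, -2).
v_1 = A·v_0 = (12, 10, -6).
v_2 = A·v_1 = (36, 2, -2).
v_3 = A·v_2 = (144, 102, -2).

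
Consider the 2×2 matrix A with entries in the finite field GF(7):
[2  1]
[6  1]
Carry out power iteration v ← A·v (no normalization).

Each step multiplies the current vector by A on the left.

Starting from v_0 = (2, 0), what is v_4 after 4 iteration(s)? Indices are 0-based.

v_0 = (2, 0).
v_1 = A·v_0 = (4, 5).
v_2 = A·v_1 = (6, 1).
v_3 = A·v_2 = (6, 2).
v_4 = A·v_3 = (0, 3).

v_4 = (0, 3)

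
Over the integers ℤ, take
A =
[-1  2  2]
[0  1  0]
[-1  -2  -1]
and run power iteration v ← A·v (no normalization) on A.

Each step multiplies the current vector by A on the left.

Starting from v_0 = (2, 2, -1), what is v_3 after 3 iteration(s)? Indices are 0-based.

v_0 = (2, 2, -1).
v_1 = A·v_0 = (0, 2, -5).
v_2 = A·v_1 = (-6, 2, 1).
v_3 = A·v_2 = (12, 2, 1).

v_3 = (12, 2, 1)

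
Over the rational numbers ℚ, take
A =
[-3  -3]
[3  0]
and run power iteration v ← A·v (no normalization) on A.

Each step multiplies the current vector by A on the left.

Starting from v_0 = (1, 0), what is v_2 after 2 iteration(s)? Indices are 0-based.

v_0 = (1, 0).
v_1 = A·v_0 = (-3, 3).
v_2 = A·v_1 = (0, -9).

v_2 = (0, -9)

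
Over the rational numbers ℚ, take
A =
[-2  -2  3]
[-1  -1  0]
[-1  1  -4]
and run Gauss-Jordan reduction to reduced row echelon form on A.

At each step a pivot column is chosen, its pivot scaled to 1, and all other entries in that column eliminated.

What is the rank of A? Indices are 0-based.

rank = 3

[1] R0 /= -2  ⇒  (1, 1, -3/2)
     R1 -= -1·R0  ⇒  (0, 0, -3/2)
     R2 -= -1·R0  ⇒  (0, 2, -11/2)
[2] R1 <-> R2
[2] R1 /= 2  ⇒  (0, 1, -11/4)
     R0 -= 1·R1  ⇒  (1, 0, 5/4)
[3] R2 /= -3/2  ⇒  (0, 0, 1)
     R0 -= 5/4·R2  ⇒  (1, 0, 0)
     R1 -= -11/4·R2  ⇒  (0, 1, 0)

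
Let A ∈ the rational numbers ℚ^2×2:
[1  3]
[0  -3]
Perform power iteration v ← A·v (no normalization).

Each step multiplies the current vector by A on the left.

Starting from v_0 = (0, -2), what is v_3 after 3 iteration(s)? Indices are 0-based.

v_3 = (-42, 54)

v_0 = (0, -2).
v_1 = A·v_0 = (-6, 6).
v_2 = A·v_1 = (12, -18).
v_3 = A·v_2 = (-42, 54).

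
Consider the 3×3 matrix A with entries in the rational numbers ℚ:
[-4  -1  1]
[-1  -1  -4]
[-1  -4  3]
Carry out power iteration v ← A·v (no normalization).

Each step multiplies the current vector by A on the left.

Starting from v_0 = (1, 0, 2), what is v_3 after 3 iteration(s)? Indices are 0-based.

v_0 = (1, 0, 2).
v_1 = A·v_0 = (-2, -9, 5).
v_2 = A·v_1 = (22, -9, 53).
v_3 = A·v_2 = (-26, -225, 173).

v_3 = (-26, -225, 173)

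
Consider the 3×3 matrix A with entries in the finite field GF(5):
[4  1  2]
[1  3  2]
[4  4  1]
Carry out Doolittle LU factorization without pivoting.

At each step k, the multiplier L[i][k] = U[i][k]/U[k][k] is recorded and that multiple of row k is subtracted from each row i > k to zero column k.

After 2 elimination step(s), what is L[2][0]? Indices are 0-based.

L[2][0] = 1

k=0: U[0][0]=4
  eliminate (1,0): mult=4, new row 1: (0, 4, 4); set L[1][0]=4
  eliminate (2,0): mult=1, new row 2: (0, 3, 4); set L[2][0]=1
k=1: U[1][1]=4
  eliminate (2,1): mult=2, new row 2: (0, 0, 1); set L[2][1]=2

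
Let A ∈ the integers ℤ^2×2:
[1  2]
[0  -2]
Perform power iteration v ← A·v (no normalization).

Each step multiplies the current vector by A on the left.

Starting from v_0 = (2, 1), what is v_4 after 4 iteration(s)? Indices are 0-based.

v_4 = (-8, 16)

v_0 = (2, 1).
v_1 = A·v_0 = (4, -2).
v_2 = A·v_1 = (0, 4).
v_3 = A·v_2 = (8, -8).
v_4 = A·v_3 = (-8, 16).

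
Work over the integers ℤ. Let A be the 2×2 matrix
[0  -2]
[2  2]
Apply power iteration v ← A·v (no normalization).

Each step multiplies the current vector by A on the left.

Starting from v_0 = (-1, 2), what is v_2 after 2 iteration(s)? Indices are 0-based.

v_2 = (-4, -4)

v_0 = (-1, 2).
v_1 = A·v_0 = (-4, 2).
v_2 = A·v_1 = (-4, -4).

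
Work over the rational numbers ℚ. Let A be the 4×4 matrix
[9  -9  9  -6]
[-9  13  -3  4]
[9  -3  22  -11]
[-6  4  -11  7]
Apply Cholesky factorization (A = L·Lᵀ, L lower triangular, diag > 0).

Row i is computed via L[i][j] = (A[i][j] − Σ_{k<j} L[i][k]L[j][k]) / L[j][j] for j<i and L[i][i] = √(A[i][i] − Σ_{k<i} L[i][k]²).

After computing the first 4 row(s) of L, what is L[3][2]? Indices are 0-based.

Step 1: L[0][0] = √(9) = 3.
  L[1][0] = (-9) / L[0][0] = -3.
Step 2: L[1][1] = √(4) = 2.
  L[2][0] = (9) / L[0][0] = 3.
  L[2][1] = (6) / L[1][1] = 3.
Step 3: L[2][2] = √(4) = 2.
  L[3][0] = (-6) / L[0][0] = -2.
  L[3][1] = (-2) / L[1][1] = -1.
  L[3][2] = (-2) / L[2][2] = -1.
Step 4: L[3][3] = √(1) = 1.

L[3][2] = -1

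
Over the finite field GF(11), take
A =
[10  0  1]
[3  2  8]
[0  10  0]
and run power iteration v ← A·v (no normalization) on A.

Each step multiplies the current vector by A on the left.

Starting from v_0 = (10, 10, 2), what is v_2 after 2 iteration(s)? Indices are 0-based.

v_0 = (10, 10, 2).
v_1 = A·v_0 = (3, 0, 1).
v_2 = A·v_1 = (9, 6, 0).

v_2 = (9, 6, 0)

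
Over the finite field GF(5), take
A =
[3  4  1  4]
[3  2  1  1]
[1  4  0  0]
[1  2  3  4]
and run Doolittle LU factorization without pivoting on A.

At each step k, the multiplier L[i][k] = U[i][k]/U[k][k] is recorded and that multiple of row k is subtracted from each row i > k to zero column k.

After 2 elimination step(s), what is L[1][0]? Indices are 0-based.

L[1][0] = 1

[col 0] pivot 3
  R1 -= 1*R0 → (0, 3, 0, 2)  (L[1][0] := 1)
  R2 -= 2*R0 → (0, 1, 3, 2)  (L[2][0] := 2)
  R3 -= 2*R0 → (0, 4, 1, 1)  (L[3][0] := 2)
[col 1] pivot 3
  R2 -= 2*R1 → (0, 0, 3, 3)  (L[2][1] := 2)
  R3 -= 3*R1 → (0, 0, 1, 0)  (L[3][1] := 3)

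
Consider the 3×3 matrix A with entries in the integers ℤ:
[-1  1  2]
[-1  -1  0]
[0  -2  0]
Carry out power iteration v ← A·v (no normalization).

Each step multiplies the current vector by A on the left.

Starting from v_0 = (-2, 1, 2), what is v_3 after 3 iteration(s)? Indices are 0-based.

v_0 = (-2, 1, 2).
v_1 = A·v_0 = (7, 1, -2).
v_2 = A·v_1 = (-10, -8, -2).
v_3 = A·v_2 = (-2, 18, 16).

v_3 = (-2, 18, 16)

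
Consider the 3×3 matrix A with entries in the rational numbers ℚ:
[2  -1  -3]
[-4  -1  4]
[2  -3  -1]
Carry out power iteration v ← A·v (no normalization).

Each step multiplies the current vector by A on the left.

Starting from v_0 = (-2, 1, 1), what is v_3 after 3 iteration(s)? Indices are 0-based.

v_0 = (-2, 1, 1).
v_1 = A·v_0 = (-8, 11, -8).
v_2 = A·v_1 = (-3, -11, -41).
v_3 = A·v_2 = (128, -141, 68).

v_3 = (128, -141, 68)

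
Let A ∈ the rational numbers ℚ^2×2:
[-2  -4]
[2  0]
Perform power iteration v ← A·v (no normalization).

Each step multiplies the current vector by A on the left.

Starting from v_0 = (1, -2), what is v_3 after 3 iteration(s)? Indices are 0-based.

v_0 = (1, -2).
v_1 = A·v_0 = (6, 2).
v_2 = A·v_1 = (-20, 12).
v_3 = A·v_2 = (-8, -40).

v_3 = (-8, -40)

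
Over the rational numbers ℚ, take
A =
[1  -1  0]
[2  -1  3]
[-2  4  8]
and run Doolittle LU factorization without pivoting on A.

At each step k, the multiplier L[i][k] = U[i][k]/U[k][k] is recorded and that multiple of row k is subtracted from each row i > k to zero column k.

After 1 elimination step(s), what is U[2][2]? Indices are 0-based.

U[2][2] = 8

k=0: U[0][0]=1
  eliminate (1,0): mult=2, new row 1: (0, 1, 3); set L[1][0]=2
  eliminate (2,0): mult=-2, new row 2: (0, 2, 8); set L[2][0]=-2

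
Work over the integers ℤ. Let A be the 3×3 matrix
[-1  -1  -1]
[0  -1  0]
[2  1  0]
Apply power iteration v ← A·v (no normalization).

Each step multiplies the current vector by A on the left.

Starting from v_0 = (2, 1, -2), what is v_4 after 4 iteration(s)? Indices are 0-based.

v_0 = (2, 1, -2).
v_1 = A·v_0 = (-1, -1, 5).
v_2 = A·v_1 = (-3, 1, -3).
v_3 = A·v_2 = (5, -1, -5).
v_4 = A·v_3 = (1, 1, 9).

v_4 = (1, 1, 9)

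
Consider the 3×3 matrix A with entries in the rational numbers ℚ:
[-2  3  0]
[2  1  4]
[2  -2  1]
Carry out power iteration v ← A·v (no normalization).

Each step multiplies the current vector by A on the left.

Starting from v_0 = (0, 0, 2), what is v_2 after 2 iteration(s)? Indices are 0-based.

v_0 = (0, 0, 2).
v_1 = A·v_0 = (0, 8, 2).
v_2 = A·v_1 = (24, 16, -14).

v_2 = (24, 16, -14)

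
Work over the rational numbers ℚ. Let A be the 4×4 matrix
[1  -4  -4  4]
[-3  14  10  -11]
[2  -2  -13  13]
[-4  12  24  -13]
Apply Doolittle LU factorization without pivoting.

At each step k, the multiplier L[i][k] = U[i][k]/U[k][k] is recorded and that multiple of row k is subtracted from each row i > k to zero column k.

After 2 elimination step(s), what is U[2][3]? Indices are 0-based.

U[2][3] = 2

Step 1: pivot at (0,0) is 1.
  row1 ← row1 − (-3)·row0  ⇒  L[1][0]=-3, U row1=(0, 2, -2, 1)
  row2 ← row2 − (2)·row0  ⇒  L[2][0]=2, U row2=(0, 6, -5, 5)
  row3 ← row3 − (-4)·row0  ⇒  L[3][0]=-4, U row3=(0, -4, 8, 3)
Step 2: pivot at (1,1) is 2.
  row2 ← row2 − (3)·row1  ⇒  L[2][1]=3, U row2=(0, 0, 1, 2)
  row3 ← row3 − (-2)·row1  ⇒  L[3][1]=-2, U row3=(0, 0, 4, 5)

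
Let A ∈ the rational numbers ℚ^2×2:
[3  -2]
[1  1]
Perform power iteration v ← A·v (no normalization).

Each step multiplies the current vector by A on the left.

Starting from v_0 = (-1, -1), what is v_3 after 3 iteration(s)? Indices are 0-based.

v_3 = (9, -2)

v_0 = (-1, -1).
v_1 = A·v_0 = (-1, -2).
v_2 = A·v_1 = (1, -3).
v_3 = A·v_2 = (9, -2).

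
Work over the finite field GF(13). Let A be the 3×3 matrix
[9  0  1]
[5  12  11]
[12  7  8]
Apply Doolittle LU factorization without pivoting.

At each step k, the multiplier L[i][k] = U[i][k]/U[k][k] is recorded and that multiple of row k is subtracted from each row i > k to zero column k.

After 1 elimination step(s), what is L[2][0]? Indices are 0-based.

[col 0] pivot 9
  R1 -= 2*R0 → (0, 12, 9)  (L[1][0] := 2)
  R2 -= 10*R0 → (0, 7, 11)  (L[2][0] := 10)

L[2][0] = 10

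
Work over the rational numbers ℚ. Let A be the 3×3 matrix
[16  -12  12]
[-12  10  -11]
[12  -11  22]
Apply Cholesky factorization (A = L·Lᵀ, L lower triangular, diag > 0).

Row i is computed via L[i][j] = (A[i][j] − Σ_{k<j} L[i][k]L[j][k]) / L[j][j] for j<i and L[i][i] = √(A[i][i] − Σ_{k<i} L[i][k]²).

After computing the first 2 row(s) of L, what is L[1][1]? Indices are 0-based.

L[1][1] = 1

Step 1: L[0][0] = √(16) = 4.
  L[1][0] = (-12) / L[0][0] = -3.
Step 2: L[1][1] = √(1) = 1.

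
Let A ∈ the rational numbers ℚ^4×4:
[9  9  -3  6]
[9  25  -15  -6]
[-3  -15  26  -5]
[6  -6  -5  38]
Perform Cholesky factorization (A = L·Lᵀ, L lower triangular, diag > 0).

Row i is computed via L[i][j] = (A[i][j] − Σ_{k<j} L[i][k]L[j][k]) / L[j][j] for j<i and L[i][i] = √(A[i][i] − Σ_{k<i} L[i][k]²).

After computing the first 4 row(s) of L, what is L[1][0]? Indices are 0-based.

Step 1: L[0][0] = √(9) = 3.
  L[1][0] = (9) / L[0][0] = 3.
Step 2: L[1][1] = √(16) = 4.
  L[2][0] = (-3) / L[0][0] = -1.
  L[2][1] = (-12) / L[1][1] = -3.
Step 3: L[2][2] = √(16) = 4.
  L[3][0] = (6) / L[0][0] = 2.
  L[3][1] = (-12) / L[1][1] = -3.
  L[3][2] = (-12) / L[2][2] = -3.
Step 4: L[3][3] = √(16) = 4.

L[1][0] = 3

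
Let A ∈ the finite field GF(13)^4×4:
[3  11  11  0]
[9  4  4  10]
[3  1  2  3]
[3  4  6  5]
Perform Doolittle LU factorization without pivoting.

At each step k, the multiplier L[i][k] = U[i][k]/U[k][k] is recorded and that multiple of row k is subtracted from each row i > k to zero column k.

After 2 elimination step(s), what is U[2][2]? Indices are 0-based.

Step 1: pivot at (0,0) is 3.
  row1 ← row1 − (3)·row0  ⇒  L[1][0]=3, U row1=(0, 10, 10, 10)
  row2 ← row2 − (1)·row0  ⇒  L[2][0]=1, U row2=(0, 3, 4, 3)
  row3 ← row3 − (1)·row0  ⇒  L[3][0]=1, U row3=(0, 6, 8, 5)
Step 2: pivot at (1,1) is 10.
  row2 ← row2 − (12)·row1  ⇒  L[2][1]=12, U row2=(0, 0, 1, 0)
  row3 ← row3 − (11)·row1  ⇒  L[3][1]=11, U row3=(0, 0, 2, 12)

U[2][2] = 1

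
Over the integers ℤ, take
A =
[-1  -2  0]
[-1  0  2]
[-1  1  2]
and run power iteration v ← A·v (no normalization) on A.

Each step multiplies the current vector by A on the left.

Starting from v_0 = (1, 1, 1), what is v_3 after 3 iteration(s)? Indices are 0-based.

v_0 = (1, 1, 1).
v_1 = A·v_0 = (-3, 1, 2).
v_2 = A·v_1 = (1, 7, 8).
v_3 = A·v_2 = (-15, 15, 22).

v_3 = (-15, 15, 22)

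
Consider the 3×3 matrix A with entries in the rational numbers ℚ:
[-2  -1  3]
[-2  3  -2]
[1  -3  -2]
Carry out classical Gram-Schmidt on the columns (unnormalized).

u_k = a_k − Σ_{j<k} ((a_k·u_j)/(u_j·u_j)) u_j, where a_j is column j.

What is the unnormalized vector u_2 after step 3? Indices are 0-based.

u_2 = (117/122, -273/122, -156/61)

Step 1: u_0 = a_0 = (-2, -2, 1).
Step 2: u_1 = a_1 − (-7/9)·u_0 = (-23/9, 13/9, -20/9).
Step 3: u_2 = a_2 − (-4/9)·u_0 − (-55/122)·u_1 = (117/122, -273/122, -156/61).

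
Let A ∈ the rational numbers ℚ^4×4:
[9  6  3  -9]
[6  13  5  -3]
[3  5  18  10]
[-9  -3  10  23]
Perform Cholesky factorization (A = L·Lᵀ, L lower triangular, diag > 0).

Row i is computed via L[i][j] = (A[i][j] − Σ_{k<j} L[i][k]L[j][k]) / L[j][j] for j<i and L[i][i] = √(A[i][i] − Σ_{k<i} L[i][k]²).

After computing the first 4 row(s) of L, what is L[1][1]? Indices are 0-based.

L[1][1] = 3

Step 1: L[0][0] = √(9) = 3.
  L[1][0] = (6) / L[0][0] = 2.
Step 2: L[1][1] = √(9) = 3.
  L[2][0] = (3) / L[0][0] = 1.
  L[2][1] = (3) / L[1][1] = 1.
Step 3: L[2][2] = √(16) = 4.
  L[3][0] = (-9) / L[0][0] = -3.
  L[3][1] = (3) / L[1][1] = 1.
  L[3][2] = (12) / L[2][2] = 3.
Step 4: L[3][3] = √(4) = 2.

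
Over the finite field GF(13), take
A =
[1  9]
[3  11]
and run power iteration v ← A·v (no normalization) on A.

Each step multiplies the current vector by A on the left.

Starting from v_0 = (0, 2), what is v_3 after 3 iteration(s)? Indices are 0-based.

v_3 = (7, 4)

v_0 = (0, 2).
v_1 = A·v_0 = (5, 9).
v_2 = A·v_1 = (8, 10).
v_3 = A·v_2 = (7, 4).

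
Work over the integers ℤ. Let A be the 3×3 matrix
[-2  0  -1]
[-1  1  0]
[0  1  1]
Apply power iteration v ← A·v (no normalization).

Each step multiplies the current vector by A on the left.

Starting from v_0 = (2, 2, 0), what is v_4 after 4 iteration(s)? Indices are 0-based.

v_0 = (2, 2, 0).
v_1 = A·v_0 = (-4, 0, 2).
v_2 = A·v_1 = (6, 4, 2).
v_3 = A·v_2 = (-14, -2, 6).
v_4 = A·v_3 = (22, 12, 4).

v_4 = (22, 12, 4)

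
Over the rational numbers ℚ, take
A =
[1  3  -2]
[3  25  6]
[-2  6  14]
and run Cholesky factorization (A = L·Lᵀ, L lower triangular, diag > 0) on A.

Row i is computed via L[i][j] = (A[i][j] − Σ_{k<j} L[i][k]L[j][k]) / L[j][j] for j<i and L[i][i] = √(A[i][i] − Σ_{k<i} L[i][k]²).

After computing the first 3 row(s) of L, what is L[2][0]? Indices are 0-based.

Step 1: L[0][0] = √(1) = 1.
  L[1][0] = (3) / L[0][0] = 3.
Step 2: L[1][1] = √(16) = 4.
  L[2][0] = (-2) / L[0][0] = -2.
  L[2][1] = (12) / L[1][1] = 3.
Step 3: L[2][2] = √(1) = 1.

L[2][0] = -2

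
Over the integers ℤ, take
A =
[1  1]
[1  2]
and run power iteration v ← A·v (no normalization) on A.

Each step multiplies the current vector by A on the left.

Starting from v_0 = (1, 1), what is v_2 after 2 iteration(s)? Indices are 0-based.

v_2 = (5, 8)

v_0 = (1, 1).
v_1 = A·v_0 = (2, 3).
v_2 = A·v_1 = (5, 8).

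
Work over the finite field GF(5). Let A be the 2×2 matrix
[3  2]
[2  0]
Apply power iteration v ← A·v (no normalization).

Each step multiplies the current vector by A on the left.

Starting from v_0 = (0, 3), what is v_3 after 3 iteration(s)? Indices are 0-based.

v_0 = (0, 3).
v_1 = A·v_0 = (1, 0).
v_2 = A·v_1 = (3, 2).
v_3 = A·v_2 = (3, 1).

v_3 = (3, 1)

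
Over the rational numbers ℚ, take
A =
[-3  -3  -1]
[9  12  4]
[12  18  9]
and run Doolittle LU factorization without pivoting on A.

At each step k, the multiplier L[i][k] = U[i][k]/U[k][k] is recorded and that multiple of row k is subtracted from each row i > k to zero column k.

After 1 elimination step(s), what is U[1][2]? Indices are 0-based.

Step 1: pivot at (0,0) is -3.
  row1 ← row1 − (-3)·row0  ⇒  L[1][0]=-3, U row1=(0, 3, 1)
  row2 ← row2 − (-4)·row0  ⇒  L[2][0]=-4, U row2=(0, 6, 5)

U[1][2] = 1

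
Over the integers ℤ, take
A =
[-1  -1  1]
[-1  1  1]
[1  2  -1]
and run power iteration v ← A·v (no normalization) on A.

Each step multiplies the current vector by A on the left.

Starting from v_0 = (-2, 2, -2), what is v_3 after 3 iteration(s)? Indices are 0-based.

v_3 = (-14, 2, 22)

v_0 = (-2, 2, -2).
v_1 = A·v_0 = (-2, 2, 4).
v_2 = A·v_1 = (4, 8, -2).
v_3 = A·v_2 = (-14, 2, 22).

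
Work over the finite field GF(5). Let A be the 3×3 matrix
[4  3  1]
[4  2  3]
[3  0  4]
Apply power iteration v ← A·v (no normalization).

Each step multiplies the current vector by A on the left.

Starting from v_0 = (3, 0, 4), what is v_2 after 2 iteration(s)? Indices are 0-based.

v_0 = (3, 0, 4).
v_1 = A·v_0 = (1, 4, 0).
v_2 = A·v_1 = (1, 2, 3).

v_2 = (1, 2, 3)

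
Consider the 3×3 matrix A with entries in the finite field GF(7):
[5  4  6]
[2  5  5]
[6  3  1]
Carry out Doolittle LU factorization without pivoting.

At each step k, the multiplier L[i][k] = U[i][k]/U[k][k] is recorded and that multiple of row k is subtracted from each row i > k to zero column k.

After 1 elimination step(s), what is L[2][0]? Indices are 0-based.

L[2][0] = 4

Step 1: pivot at (0,0) is 5.
  row1 ← row1 − (6)·row0  ⇒  L[1][0]=6, U row1=(0, 2, 4)
  row2 ← row2 − (4)·row0  ⇒  L[2][0]=4, U row2=(0, 1, 5)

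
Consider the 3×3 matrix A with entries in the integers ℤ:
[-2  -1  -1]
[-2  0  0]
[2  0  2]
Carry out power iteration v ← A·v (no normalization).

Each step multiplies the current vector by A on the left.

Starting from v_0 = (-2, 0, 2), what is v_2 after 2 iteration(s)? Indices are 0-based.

v_2 = (-8, -4, 4)

v_0 = (-2, 0, 2).
v_1 = A·v_0 = (2, 4, 0).
v_2 = A·v_1 = (-8, -4, 4).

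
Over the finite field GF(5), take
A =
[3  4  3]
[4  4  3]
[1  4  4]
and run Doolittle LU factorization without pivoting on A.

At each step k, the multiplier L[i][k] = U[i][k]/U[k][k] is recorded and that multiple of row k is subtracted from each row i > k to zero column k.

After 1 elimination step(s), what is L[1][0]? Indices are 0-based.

[col 0] pivot 3
  R1 -= 3*R0 → (0, 2, 4)  (L[1][0] := 3)
  R2 -= 2*R0 → (0, 1, 3)  (L[2][0] := 2)

L[1][0] = 3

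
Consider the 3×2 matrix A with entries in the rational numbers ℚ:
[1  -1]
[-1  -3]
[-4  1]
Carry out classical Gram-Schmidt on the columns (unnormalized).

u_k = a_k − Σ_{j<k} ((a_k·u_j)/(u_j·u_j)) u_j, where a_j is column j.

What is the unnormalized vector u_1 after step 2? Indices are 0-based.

Step 1: u_0 = a_0 = (1, -1, -4).
Step 2: u_1 = a_1 − (-1/9)·u_0 = (-8/9, -28/9, 5/9).

u_1 = (-8/9, -28/9, 5/9)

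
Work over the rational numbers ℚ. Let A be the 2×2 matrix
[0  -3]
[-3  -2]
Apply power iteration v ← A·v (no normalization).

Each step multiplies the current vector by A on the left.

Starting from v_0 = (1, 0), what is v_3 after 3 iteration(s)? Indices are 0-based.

v_0 = (1, 0).
v_1 = A·v_0 = (0, -3).
v_2 = A·v_1 = (9, 6).
v_3 = A·v_2 = (-18, -39).

v_3 = (-18, -39)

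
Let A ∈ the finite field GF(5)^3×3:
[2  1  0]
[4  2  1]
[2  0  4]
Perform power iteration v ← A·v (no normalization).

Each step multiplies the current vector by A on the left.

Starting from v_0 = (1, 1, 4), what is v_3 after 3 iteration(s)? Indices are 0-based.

v_3 = (2, 2, 4)

v_0 = (1, 1, 4).
v_1 = A·v_0 = (3, 0, 3).
v_2 = A·v_1 = (1, 0, 3).
v_3 = A·v_2 = (2, 2, 4).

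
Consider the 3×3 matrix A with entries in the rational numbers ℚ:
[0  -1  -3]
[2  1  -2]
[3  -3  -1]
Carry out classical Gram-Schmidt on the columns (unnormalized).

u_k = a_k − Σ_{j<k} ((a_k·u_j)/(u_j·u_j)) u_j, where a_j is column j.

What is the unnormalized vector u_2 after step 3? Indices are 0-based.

Step 1: u_0 = a_0 = (0, 2, 3).
Step 2: u_1 = a_1 − (-7/13)·u_0 = (-1, 27/13, -18/13).
Step 3: u_2 = a_2 − (-7/13)·u_0 − (3/94)·u_1 = (-279/94, -93/94, 31/47).

u_2 = (-279/94, -93/94, 31/47)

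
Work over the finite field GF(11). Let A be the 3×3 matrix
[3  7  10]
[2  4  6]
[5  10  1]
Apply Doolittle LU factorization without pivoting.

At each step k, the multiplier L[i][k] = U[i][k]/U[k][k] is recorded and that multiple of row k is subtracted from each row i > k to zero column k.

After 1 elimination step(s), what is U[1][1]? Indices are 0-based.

Step 1: pivot at (0,0) is 3.
  row1 ← row1 − (8)·row0  ⇒  L[1][0]=8, U row1=(0, 3, 3)
  row2 ← row2 − (9)·row0  ⇒  L[2][0]=9, U row2=(0, 2, 10)

U[1][1] = 3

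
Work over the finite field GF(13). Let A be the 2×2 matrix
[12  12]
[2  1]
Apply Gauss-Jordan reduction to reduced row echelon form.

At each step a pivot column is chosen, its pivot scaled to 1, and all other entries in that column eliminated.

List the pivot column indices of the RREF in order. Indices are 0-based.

[1] R0 /= 12  ⇒  (1, 1)
     R1 -= 2·R0  ⇒  (0, 12)
[2] R1 /= 12  ⇒  (0, 1)
     R0 -= 1·R1  ⇒  (1, 0)

pivot columns: 0, 1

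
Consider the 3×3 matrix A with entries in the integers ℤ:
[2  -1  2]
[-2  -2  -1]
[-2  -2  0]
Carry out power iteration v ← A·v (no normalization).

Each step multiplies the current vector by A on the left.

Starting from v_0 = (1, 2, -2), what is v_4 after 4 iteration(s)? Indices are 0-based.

v_0 = (1, 2, -2).
v_1 = A·v_0 = (-4, -4, -6).
v_2 = A·v_1 = (-16, 22, 16).
v_3 = A·v_2 = (-22, -28, -12).
v_4 = A·v_3 = (-40, 112, 100).

v_4 = (-40, 112, 100)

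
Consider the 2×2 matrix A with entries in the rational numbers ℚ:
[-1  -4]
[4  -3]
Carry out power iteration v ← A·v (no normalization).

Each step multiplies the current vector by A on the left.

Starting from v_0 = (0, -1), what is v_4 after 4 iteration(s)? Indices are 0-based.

v_0 = (0, -1).
v_1 = A·v_0 = (4, 3).
v_2 = A·v_1 = (-16, 7).
v_3 = A·v_2 = (-12, -85).
v_4 = A·v_3 = (352, 207).

v_4 = (352, 207)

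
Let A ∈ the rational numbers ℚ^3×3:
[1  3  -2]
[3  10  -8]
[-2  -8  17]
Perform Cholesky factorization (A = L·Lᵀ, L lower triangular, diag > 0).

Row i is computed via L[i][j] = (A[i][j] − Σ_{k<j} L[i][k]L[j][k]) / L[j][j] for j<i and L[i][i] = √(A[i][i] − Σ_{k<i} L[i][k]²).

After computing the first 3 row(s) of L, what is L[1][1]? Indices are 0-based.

Step 1: L[0][0] = √(1) = 1.
  L[1][0] = (3) / L[0][0] = 3.
Step 2: L[1][1] = √(1) = 1.
  L[2][0] = (-2) / L[0][0] = -2.
  L[2][1] = (-2) / L[1][1] = -2.
Step 3: L[2][2] = √(9) = 3.

L[1][1] = 1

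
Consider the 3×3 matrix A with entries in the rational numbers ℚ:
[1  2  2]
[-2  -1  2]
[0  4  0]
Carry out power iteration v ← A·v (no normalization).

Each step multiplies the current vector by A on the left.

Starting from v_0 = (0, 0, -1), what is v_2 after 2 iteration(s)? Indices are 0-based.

v_2 = (-6, 6, -8)

v_0 = (0, 0, -1).
v_1 = A·v_0 = (-2, -2, 0).
v_2 = A·v_1 = (-6, 6, -8).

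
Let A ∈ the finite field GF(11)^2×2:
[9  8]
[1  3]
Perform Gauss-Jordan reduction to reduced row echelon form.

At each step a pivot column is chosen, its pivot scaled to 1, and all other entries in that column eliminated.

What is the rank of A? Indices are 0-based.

[1] R0 /= 9  ⇒  (1, 7)
     R1 -= 1·R0  ⇒  (0, 7)
[2] R1 /= 7  ⇒  (0, 1)
     R0 -= 7·R1  ⇒  (1, 0)

rank = 2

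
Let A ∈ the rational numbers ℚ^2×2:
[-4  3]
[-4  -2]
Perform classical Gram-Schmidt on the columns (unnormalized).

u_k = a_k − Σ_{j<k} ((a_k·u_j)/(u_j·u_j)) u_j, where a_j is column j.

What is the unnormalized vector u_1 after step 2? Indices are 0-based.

u_1 = (5/2, -5/2)

Step 1: u_0 = a_0 = (-4, -4).
Step 2: u_1 = a_1 − (-1/8)·u_0 = (5/2, -5/2).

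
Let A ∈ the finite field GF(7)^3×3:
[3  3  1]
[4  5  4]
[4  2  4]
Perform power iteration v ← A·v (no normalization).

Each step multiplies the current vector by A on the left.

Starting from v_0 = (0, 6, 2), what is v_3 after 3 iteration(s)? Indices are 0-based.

v_3 = (6, 5, 5)

v_0 = (0, 6, 2).
v_1 = A·v_0 = (6, 3, 6).
v_2 = A·v_1 = (5, 0, 5).
v_3 = A·v_2 = (6, 5, 5).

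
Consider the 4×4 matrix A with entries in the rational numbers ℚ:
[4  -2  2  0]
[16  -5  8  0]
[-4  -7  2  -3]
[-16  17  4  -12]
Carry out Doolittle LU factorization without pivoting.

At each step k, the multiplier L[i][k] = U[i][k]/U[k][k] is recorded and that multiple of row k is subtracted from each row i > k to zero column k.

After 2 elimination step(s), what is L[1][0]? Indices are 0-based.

k=0: U[0][0]=4
  eliminate (1,0): mult=4, new row 1: (0, 3, 0, 0); set L[1][0]=4
  eliminate (2,0): mult=-1, new row 2: (0, -9, 4, -3); set L[2][0]=-1
  eliminate (3,0): mult=-4, new row 3: (0, 9, 12, -12); set L[3][0]=-4
k=1: U[1][1]=3
  eliminate (2,1): mult=-3, new row 2: (0, 0, 4, -3); set L[2][1]=-3
  eliminate (3,1): mult=3, new row 3: (0, 0, 12, -12); set L[3][1]=3

L[1][0] = 4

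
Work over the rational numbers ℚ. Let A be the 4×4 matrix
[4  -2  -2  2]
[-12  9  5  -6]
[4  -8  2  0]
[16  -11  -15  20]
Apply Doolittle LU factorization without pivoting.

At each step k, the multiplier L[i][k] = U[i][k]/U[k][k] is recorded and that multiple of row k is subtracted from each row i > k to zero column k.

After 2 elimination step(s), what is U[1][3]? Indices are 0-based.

U[1][3] = 0

Step 1: pivot at (0,0) is 4.
  row1 ← row1 − (-3)·row0  ⇒  L[1][0]=-3, U row1=(0, 3, -1, 0)
  row2 ← row2 − (1)·row0  ⇒  L[2][0]=1, U row2=(0, -6, 4, -2)
  row3 ← row3 − (4)·row0  ⇒  L[3][0]=4, U row3=(0, -3, -7, 12)
Step 2: pivot at (1,1) is 3.
  row2 ← row2 − (-2)·row1  ⇒  L[2][1]=-2, U row2=(0, 0, 2, -2)
  row3 ← row3 − (-1)·row1  ⇒  L[3][1]=-1, U row3=(0, 0, -8, 12)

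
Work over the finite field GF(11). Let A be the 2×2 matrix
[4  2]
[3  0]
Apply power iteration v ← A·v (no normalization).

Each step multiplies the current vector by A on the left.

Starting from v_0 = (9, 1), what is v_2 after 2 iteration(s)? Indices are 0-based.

v_0 = (9, 1).
v_1 = A·v_0 = (5, 5).
v_2 = A·v_1 = (8, 4).

v_2 = (8, 4)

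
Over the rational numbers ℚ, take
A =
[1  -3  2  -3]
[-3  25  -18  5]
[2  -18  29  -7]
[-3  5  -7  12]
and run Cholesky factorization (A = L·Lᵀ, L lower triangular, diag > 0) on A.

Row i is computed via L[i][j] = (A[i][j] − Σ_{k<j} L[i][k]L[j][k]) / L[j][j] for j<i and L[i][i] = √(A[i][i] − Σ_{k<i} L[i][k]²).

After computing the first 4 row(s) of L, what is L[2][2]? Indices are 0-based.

L[2][2] = 4

Step 1: L[0][0] = √(1) = 1.
  L[1][0] = (-3) / L[0][0] = -3.
Step 2: L[1][1] = √(16) = 4.
  L[2][0] = (2) / L[0][0] = 2.
  L[2][1] = (-12) / L[1][1] = -3.
Step 3: L[2][2] = √(16) = 4.
  L[3][0] = (-3) / L[0][0] = -3.
  L[3][1] = (-4) / L[1][1] = -1.
  L[3][2] = (-4) / L[2][2] = -1.
Step 4: L[3][3] = √(1) = 1.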